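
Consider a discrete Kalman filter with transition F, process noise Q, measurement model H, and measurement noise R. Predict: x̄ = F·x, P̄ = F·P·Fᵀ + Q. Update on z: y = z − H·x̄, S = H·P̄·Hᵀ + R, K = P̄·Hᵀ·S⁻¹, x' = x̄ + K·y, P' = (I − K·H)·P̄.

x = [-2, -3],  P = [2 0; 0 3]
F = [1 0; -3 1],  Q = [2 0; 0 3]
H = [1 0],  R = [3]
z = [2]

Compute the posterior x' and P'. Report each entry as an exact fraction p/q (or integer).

x̄ = F·x = [-2, 3]
P̄ = F·P·Fᵀ + Q = [4 -6; -6 24]
y = z − H·x̄ = [4]
S = H·P̄·Hᵀ + R = [7]
K = P̄·Hᵀ·S⁻¹ = [4/7; -6/7]
x' = x̄ + K·y = [2/7, -3/7]
P' = (I − K·H)·P̄ = [12/7 -18/7; -18/7 132/7]

x' = [2/7, -3/7]
P' = [12/7 -18/7; -18/7 132/7]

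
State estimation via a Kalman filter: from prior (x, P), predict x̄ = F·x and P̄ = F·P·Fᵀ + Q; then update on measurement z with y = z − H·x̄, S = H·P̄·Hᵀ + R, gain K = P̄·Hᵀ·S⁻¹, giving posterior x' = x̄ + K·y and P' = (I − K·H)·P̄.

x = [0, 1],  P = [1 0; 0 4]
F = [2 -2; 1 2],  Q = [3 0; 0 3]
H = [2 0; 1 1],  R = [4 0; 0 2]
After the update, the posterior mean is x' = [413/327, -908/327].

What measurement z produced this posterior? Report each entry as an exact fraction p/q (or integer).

z = [3, -2]

x̄ = F·x = [-2, 2]
P̄ = F·P·Fᵀ + Q = [23 -14; -14 20]
S = H·P̄·Hᵀ + R = [96 18; 18 17]
K = P̄·Hᵀ·S⁻¹ = [155/327 3/109; -146/327 90/109]
x' − x̄ = [1067/327, -1562/327] = K·y
y = (KᵀK)⁻¹·Kᵀ·(x' − x̄) = [7, -2]
z = y + H·x̄ = [7, -2] + [-4, 0] = [3, -2]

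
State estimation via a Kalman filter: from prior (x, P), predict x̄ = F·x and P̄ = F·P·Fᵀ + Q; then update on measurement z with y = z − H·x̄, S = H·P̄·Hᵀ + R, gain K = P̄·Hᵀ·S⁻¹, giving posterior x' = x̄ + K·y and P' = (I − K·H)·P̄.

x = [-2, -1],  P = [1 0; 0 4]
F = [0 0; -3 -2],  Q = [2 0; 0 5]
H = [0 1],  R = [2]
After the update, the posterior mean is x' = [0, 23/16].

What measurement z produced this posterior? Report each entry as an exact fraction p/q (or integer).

z = [1]

x̄ = F·x = [0, 8]
P̄ = F·P·Fᵀ + Q = [2 0; 0 30]
S = H·P̄·Hᵀ + R = [32]
K = P̄·Hᵀ·S⁻¹ = [0; 15/16]
x' − x̄ = [0, -105/16] = K·y
y = (KᵀK)⁻¹·Kᵀ·(x' − x̄) = [-7]
z = y + H·x̄ = [-7] + [8] = [1]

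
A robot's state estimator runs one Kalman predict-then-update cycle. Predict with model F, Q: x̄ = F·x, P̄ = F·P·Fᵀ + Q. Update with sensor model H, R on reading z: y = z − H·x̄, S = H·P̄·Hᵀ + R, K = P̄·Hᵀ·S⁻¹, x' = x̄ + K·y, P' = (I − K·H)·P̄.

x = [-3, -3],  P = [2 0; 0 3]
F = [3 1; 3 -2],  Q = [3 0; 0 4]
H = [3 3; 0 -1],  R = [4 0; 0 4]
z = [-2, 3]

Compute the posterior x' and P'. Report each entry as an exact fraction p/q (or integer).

x' = [-285/572, -465/1144]
P' = [426/143 -375/143; -375/143 773/286]

x̄ = F·x = [-12, -3]
P̄ = F·P·Fᵀ + Q = [24 12; 12 34]
y = z − H·x̄ = [43, 0]
S = H·P̄·Hᵀ + R = [742 -138; -138 38]
K = P̄·Hᵀ·S⁻¹ = [153/572 375/572; 69/1144 -773/1144]
x' = x̄ + K·y = [-285/572, -465/1144]
P' = (I − K·H)·P̄ = [426/143 -375/143; -375/143 773/286]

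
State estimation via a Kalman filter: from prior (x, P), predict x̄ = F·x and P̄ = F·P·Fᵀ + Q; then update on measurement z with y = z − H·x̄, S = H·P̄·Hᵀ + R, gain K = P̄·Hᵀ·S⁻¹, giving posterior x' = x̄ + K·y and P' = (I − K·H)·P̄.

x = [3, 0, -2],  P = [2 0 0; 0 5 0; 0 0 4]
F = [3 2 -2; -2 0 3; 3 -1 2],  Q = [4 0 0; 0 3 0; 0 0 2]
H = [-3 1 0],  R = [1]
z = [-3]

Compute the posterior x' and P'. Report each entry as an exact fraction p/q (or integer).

x̄ = F·x = [13, -12, 5]
P̄ = F·P·Fᵀ + Q = [58 -36 -8; -36 47 12; -8 12 41]
y = z − H·x̄ = [48]
S = H·P̄·Hᵀ + R = [786]
K = P̄·Hᵀ·S⁻¹ = [-35/131; 155/786; 6/131]
x' = x̄ + K·y = [23/131, -332/131, 943/131]
P' = (I − K·H)·P̄ = [248/131 709/131 212/131; 709/131 12917/786 642/131; 212/131 642/131 5155/131]

x' = [23/131, -332/131, 943/131]
P' = [248/131 709/131 212/131; 709/131 12917/786 642/131; 212/131 642/131 5155/131]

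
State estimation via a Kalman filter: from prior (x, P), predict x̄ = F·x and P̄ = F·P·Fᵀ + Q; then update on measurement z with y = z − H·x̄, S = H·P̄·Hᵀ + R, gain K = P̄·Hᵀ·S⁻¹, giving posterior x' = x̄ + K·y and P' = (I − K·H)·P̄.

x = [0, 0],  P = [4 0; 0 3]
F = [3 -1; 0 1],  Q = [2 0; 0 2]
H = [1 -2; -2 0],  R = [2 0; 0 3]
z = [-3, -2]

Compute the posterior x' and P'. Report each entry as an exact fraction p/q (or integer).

x' = [3041/3689, 6365/3689]
P' = [2598/3689 1158/3689; 1158/3689 2186/3689]

x̄ = F·x = [0, 0]
P̄ = F·P·Fᵀ + Q = [41 -3; -3 5]
y = z − H·x̄ = [-3, -2]
S = H·P̄·Hᵀ + R = [75 -94; -94 167]
K = P̄·Hᵀ·S⁻¹ = [141/3689 -1732/3689; -1607/3689 -772/3689]
x' = x̄ + K·y = [3041/3689, 6365/3689]
P' = (I − K·H)·P̄ = [2598/3689 1158/3689; 1158/3689 2186/3689]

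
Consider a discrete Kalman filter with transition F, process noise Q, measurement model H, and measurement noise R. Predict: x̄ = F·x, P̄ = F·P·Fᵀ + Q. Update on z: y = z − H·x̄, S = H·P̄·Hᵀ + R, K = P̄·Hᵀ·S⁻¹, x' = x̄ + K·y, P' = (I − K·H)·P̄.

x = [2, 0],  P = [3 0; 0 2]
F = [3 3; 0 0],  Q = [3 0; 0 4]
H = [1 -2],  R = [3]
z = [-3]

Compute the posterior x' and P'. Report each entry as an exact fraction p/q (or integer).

x̄ = F·x = [6, 0]
P̄ = F·P·Fᵀ + Q = [48 0; 0 4]
y = z − H·x̄ = [-9]
S = H·P̄·Hᵀ + R = [67]
K = P̄·Hᵀ·S⁻¹ = [48/67; -8/67]
x' = x̄ + K·y = [-30/67, 72/67]
P' = (I − K·H)·P̄ = [912/67 384/67; 384/67 204/67]

x' = [-30/67, 72/67]
P' = [912/67 384/67; 384/67 204/67]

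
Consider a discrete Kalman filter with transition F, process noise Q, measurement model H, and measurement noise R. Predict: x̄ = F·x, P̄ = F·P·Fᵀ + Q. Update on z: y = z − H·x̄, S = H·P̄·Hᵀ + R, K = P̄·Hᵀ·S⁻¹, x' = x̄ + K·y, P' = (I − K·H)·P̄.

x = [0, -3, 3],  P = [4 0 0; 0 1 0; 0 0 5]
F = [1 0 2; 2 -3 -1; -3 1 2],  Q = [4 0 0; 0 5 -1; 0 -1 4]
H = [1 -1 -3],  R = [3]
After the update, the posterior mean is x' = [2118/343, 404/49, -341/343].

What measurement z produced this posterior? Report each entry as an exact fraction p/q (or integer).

z = [1]

x̄ = F·x = [6, 6, 3]
P̄ = F·P·Fᵀ + Q = [28 -2 8; -2 35 -38; 8 -38 61]
S = H·P̄·Hᵀ + R = [343]
K = P̄·Hᵀ·S⁻¹ = [6/343; 11/49; -137/343]
x' − x̄ = [60/343, 110/49, -1370/343] = K·y
y = (KᵀK)⁻¹·Kᵀ·(x' − x̄) = [10]
z = y + H·x̄ = [10] + [-9] = [1]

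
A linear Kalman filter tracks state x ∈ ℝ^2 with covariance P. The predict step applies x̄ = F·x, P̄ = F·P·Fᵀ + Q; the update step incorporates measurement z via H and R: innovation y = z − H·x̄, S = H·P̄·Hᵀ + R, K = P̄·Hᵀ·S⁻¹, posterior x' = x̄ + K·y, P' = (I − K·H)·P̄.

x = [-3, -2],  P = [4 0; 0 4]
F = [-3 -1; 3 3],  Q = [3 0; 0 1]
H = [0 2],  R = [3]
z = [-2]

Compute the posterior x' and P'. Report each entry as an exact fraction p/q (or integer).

x̄ = F·x = [11, -15]
P̄ = F·P·Fᵀ + Q = [43 -48; -48 73]
y = z − H·x̄ = [28]
S = H·P̄·Hᵀ + R = [295]
K = P̄·Hᵀ·S⁻¹ = [-96/295; 146/295]
x' = x̄ + K·y = [557/295, -337/295]
P' = (I − K·H)·P̄ = [3469/295 -144/295; -144/295 219/295]

x' = [557/295, -337/295]
P' = [3469/295 -144/295; -144/295 219/295]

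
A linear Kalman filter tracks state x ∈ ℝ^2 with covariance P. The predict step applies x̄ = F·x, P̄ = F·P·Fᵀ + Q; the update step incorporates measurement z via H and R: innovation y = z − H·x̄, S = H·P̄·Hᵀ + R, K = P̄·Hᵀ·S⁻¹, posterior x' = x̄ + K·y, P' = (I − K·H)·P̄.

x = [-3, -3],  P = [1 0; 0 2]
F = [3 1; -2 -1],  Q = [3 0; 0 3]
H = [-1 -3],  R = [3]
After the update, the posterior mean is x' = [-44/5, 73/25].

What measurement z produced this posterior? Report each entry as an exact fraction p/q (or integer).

x̄ = F·x = [-12, 9]
P̄ = F·P·Fᵀ + Q = [14 -8; -8 9]
S = H·P̄·Hᵀ + R = [50]
K = P̄·Hᵀ·S⁻¹ = [1/5; -19/50]
x' − x̄ = [16/5, -152/25] = K·y
y = (KᵀK)⁻¹·Kᵀ·(x' − x̄) = [16]
z = y + H·x̄ = [16] + [-15] = [1]

z = [1]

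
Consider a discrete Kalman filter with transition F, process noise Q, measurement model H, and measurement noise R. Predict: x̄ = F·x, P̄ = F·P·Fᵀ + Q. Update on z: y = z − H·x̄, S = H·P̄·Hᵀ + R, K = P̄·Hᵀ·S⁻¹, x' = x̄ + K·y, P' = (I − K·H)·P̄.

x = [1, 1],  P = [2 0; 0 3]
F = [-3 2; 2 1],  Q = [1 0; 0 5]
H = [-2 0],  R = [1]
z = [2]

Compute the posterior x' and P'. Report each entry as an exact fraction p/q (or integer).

x̄ = F·x = [-1, 3]
P̄ = F·P·Fᵀ + Q = [31 -6; -6 16]
y = z − H·x̄ = [0]
S = H·P̄·Hᵀ + R = [125]
K = P̄·Hᵀ·S⁻¹ = [-62/125; 12/125]
x' = x̄ + K·y = [-1, 3]
P' = (I − K·H)·P̄ = [31/125 -6/125; -6/125 1856/125]

x' = [-1, 3]
P' = [31/125 -6/125; -6/125 1856/125]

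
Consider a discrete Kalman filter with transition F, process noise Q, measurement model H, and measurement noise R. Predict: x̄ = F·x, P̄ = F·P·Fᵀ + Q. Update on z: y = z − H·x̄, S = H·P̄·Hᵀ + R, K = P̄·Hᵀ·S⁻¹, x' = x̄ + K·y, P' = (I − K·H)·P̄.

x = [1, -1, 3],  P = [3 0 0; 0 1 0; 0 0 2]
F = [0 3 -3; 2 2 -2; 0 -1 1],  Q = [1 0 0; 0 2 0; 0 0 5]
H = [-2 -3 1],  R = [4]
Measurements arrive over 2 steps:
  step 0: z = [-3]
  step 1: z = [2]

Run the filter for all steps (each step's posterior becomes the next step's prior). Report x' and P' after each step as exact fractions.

step 0: x' = [-113/38, 1002/323, 214/323], P' = [231/38 -78/19 -17/19; -78/19 1198/323 702/323; -17/19 702/323 1616/323]
step 1: x' = [563826/157217, -529101/157217, -165725/157217], P' = [2102427/157217 -1515058/157217 -488200/157217; -1515058/157217 1241584/157217 603620/157217; -488200/157217 603620/157217 889352/157217]

step 0: x̄ = F·x = [-12, -6, 4]
step 0: P̄ = F·P·Fᵀ + Q = [28 18 -9; 18 26 -6; -9 -6 8]
step 0: y = z − H·x̄ = [-49]
step 0: S = H·P̄·Hᵀ + R = [646]
step 0: K = P̄·Hᵀ·S⁻¹ = [-7/38; -60/323; 22/323]
step 0: x' = x̄ + K·y = [-113/38, 1002/323, 214/323]
step 0: P' = (I − K·H)·P̄ = [231/38 -78/19 -17/19; -78/19 1198/323 702/323; -17/19 702/323 1616/323]
step 1: x̄ = F·x = [2364/323, -345/323, -788/323]
step 1: P̄ = F·P·Fᵀ + Q = [13013/323 2238/323 -4230/323; 2238/323 5844/323 -746/323; -4230/323 -746/323 3025/323]
step 1: y = z − H·x̄ = [5127/323]
step 1: S = H·P̄·Hᵀ + R = [157217/323]
step 1: K = P̄·Hᵀ·S⁻¹ = [-36970/157217; -22754/157217; 13723/157217]
step 1: x' = x̄ + K·y = [563826/157217, -529101/157217, -165725/157217]
step 1: P' = (I − K·H)·P̄ = [2102427/157217 -1515058/157217 -488200/157217; -1515058/157217 1241584/157217 603620/157217; -488200/157217 603620/157217 889352/157217]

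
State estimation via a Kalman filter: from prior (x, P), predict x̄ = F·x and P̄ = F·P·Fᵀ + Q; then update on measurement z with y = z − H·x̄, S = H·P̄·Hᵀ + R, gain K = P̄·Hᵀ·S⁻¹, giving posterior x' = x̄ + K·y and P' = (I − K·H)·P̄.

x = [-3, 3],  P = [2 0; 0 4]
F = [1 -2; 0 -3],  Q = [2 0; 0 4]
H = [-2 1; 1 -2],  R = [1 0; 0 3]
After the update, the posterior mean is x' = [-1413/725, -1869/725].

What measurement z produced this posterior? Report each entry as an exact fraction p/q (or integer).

x̄ = F·x = [-9, -9]
P̄ = F·P·Fᵀ + Q = [20 24; 24 40]
S = H·P̄·Hᵀ + R = [25 0; 0 87]
K = P̄·Hᵀ·S⁻¹ = [-16/25 -28/87; -8/25 -56/87]
x' − x̄ = [5112/725, 4656/725] = K·y
y = (KᵀK)⁻¹·Kᵀ·(x' − x̄) = [-8, -6]
z = y + H·x̄ = [-8, -6] + [9, 9] = [1, 3]

z = [1, 3]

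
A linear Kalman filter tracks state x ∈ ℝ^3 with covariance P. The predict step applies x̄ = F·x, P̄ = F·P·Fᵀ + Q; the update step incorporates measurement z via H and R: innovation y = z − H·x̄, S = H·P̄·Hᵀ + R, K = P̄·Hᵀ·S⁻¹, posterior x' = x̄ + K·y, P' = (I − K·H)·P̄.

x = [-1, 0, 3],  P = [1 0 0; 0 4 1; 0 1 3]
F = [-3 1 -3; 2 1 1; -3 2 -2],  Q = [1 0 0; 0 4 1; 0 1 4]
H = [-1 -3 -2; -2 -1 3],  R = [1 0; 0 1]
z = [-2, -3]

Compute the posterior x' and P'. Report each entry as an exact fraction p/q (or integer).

x̄ = F·x = [-6, 1, -3]
P̄ = F·P·Fᵀ + Q = [35 -13 27; -13 17 -3; 27 -3 33]
y = z − H·x̄ = [-11, -5]
S = H·P̄·Hᵀ + R = [315 -120; -120 97]
K = P̄·Hᵀ·S⁻¹ = [-394/3231 104/1077; -3104/16155 -256/1077; -796/5385 112/359]
x' = x̄ + K·y = [-16612/3231, 69499/16155, -15799/5385]
P' = (I − K·H)·P̄ = [85897/3231 -54611/3231 13055/1077; -54611/3231 175307/16155 -41627/5385; 13055/1077 -41627/5385 10067/1795]

x' = [-16612/3231, 69499/16155, -15799/5385]
P' = [85897/3231 -54611/3231 13055/1077; -54611/3231 175307/16155 -41627/5385; 13055/1077 -41627/5385 10067/1795]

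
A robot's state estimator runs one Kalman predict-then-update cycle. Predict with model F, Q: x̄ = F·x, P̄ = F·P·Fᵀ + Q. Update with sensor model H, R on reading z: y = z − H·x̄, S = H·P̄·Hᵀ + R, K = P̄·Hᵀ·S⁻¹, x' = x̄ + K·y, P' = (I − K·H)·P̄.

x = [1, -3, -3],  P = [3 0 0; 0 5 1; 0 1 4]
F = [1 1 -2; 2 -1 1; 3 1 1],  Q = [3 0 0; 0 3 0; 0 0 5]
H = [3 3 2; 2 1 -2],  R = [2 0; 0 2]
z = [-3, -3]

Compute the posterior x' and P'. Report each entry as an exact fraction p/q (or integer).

x' = [-149227/59860, 50859/29930, -6607/23944]
P' = [219061/29930 -134177/14965 30937/11972; -134177/14965 168008/14965 -19659/5986; 30937/11972 -19659/5986 29161/23944]

x̄ = F·x = [4, 2, -3]
P̄ = F·P·Fᵀ + Q = [23 -4 5; -4 22 17; 5 17 43]
y = z − H·x̄ = [-15, -19]
S = H·P̄·Hᵀ + R = [771 -82; -82 164]
K = P̄·Hᵀ·S⁻¹ = [83/730 15083/59860; 39/365 -2051/29930; 49/292 -6605/23944]
x' = x̄ + K·y = [-149227/59860, 50859/29930, -6607/23944]
P' = (I − K·H)·P̄ = [219061/29930 -134177/14965 30937/11972; -134177/14965 168008/14965 -19659/5986; 30937/11972 -19659/5986 29161/23944]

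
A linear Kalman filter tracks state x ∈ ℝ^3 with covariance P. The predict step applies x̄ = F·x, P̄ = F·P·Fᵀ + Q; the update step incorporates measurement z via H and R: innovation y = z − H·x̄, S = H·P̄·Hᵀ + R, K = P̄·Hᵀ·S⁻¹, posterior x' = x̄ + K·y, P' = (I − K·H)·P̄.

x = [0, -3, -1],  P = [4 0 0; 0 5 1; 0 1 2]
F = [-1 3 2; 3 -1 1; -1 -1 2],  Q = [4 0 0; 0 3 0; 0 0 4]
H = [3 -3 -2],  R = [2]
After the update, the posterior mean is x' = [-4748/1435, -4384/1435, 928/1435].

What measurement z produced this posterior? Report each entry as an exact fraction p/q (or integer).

x̄ = F·x = [-11, 2, 1]
P̄ = F·P·Fᵀ + Q = [73 -22 1; -22 44 -6; 1 -6 17]
S = H·P̄·Hᵀ + R = [1435]
K = P̄·Hᵀ·S⁻¹ = [283/1435; -186/1435; -13/1435]
x' − x̄ = [11037/1435, -7254/1435, -507/1435] = K·y
y = (KᵀK)⁻¹·Kᵀ·(x' − x̄) = [39]
z = y + H·x̄ = [39] + [-41] = [-2]

z = [-2]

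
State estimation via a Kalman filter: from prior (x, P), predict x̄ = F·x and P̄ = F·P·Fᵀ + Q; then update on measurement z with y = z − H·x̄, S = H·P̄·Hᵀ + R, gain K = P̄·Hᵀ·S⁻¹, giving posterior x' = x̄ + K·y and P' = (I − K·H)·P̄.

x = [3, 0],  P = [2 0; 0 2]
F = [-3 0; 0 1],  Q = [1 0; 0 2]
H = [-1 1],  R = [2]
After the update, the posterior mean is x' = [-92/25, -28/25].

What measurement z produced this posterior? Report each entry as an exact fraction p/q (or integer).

z = [2]

x̄ = F·x = [-9, 0]
P̄ = F·P·Fᵀ + Q = [19 0; 0 4]
S = H·P̄·Hᵀ + R = [25]
K = P̄·Hᵀ·S⁻¹ = [-19/25; 4/25]
x' − x̄ = [133/25, -28/25] = K·y
y = (KᵀK)⁻¹·Kᵀ·(x' − x̄) = [-7]
z = y + H·x̄ = [-7] + [9] = [2]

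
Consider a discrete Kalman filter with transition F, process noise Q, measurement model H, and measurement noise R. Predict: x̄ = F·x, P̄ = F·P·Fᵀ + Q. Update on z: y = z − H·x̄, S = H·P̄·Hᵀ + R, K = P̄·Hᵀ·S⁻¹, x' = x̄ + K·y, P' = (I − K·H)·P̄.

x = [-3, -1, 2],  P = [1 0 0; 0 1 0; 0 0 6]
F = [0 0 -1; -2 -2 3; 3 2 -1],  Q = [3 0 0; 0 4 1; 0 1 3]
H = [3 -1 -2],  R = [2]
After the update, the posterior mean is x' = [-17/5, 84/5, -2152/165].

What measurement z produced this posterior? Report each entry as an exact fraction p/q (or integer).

x̄ = F·x = [-2, 14, -13]
P̄ = F·P·Fᵀ + Q = [9 -18 6; -18 66 -27; 6 -27 22]
S = H·P̄·Hᵀ + R = [165]
K = P̄·Hᵀ·S⁻¹ = [1/5; -2/5; 1/165]
x' − x̄ = [-7/5, 14/5, -7/165] = K·y
y = (KᵀK)⁻¹·Kᵀ·(x' − x̄) = [-7]
z = y + H·x̄ = [-7] + [6] = [-1]

z = [-1]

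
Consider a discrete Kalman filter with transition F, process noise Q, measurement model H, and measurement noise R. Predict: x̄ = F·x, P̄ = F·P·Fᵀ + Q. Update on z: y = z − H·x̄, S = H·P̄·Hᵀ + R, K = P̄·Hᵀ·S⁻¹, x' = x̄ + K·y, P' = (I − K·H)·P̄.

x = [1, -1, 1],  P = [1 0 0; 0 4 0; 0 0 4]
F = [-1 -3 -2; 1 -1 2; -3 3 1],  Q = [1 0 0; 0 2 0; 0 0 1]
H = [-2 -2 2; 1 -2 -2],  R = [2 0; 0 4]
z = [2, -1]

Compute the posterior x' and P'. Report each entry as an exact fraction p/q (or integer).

x' = [-115433/46357, 40013/92714, -102211/92714]
P' = [282592/46357 -78438/46357 199872/46357; -78438/46357 77159/92714 -100399/92714; 199872/46357 -100399/92714 316217/92714]

x̄ = F·x = [0, 4, -5]
P̄ = F·P·Fᵀ + Q = [54 -5 -41; -5 23 -7; -41 -7 50]
y = z − H·x̄ = [20, -3]
S = H·P̄·Hᵀ + R = [854 -472; -472 478]
K = P̄·Hᵀ·S⁻¹ = [-4282/46357 9931/46357; -10341/46357 -27599/92714; 8436/46357 -7973/92714]
x' = x̄ + K·y = [-115433/46357, 40013/92714, -102211/92714]
P' = (I − K·H)·P̄ = [282592/46357 -78438/46357 199872/46357; -78438/46357 77159/92714 -100399/92714; 199872/46357 -100399/92714 316217/92714]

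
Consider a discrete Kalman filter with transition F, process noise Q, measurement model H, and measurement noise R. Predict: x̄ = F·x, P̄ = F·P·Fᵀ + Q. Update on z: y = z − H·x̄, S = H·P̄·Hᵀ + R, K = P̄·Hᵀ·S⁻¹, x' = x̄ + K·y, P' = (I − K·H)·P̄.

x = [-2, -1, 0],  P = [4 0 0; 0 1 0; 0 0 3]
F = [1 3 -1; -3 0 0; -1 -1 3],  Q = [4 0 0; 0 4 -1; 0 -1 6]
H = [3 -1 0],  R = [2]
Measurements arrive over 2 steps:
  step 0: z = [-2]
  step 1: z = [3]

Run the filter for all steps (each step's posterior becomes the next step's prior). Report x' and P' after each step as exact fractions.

step 0: x' = [-17/49, 160/147, -239/294], P' = [116/49 324/49 -76/49; 324/49 2992/147 -625/147; -76/49 -625/147 7691/294]
step 1: x' = [453772/295065, 474719/295065, -151301/98355], P' = [262258/295065 605816/295065 -506399/98355; 605816/295065 1864312/295065 -1474043/98355; -506399/98355 -1474043/98355 15102796/98355]

step 0: x̄ = F·x = [-5, 6, 3]
step 0: P̄ = F·P·Fᵀ + Q = [20 -12 -16; -12 40 11; -16 11 38]
step 0: y = z − H·x̄ = [19]
step 0: S = H·P̄·Hᵀ + R = [294]
step 0: K = P̄·Hᵀ·S⁻¹ = [12/49; -38/147; -59/294]
step 0: x' = x̄ + K·y = [-17/49, 160/147, -239/294]
step 0: P' = (I − K·H)·P̄ = [116/49 324/49 -76/49; 324/49 2992/147 -625/147; -76/49 -625/147 7691/294]
step 1: x̄ = F·x = [1097/294, 51/49, -935/294]
step 1: P̄ = F·P·Fᵀ + Q = [83495/294 -3492/49 -63821/294; -3492/49 1240/49 1955/49; -63821/294 1955/49 91787/294]
step 1: y = z − H·x̄ = [-701/98]
step 1: S = H·P̄·Hᵀ + R = [295065/98]
step 1: K = P̄·Hᵀ·S⁻¹ = [90479/295065; -23432/295065; -22577/98355]
step 1: x' = x̄ + K·y = [453772/295065, 474719/295065, -151301/98355]
step 1: P' = (I − K·H)·P̄ = [262258/295065 605816/295065 -506399/98355; 605816/295065 1864312/295065 -1474043/98355; -506399/98355 -1474043/98355 15102796/98355]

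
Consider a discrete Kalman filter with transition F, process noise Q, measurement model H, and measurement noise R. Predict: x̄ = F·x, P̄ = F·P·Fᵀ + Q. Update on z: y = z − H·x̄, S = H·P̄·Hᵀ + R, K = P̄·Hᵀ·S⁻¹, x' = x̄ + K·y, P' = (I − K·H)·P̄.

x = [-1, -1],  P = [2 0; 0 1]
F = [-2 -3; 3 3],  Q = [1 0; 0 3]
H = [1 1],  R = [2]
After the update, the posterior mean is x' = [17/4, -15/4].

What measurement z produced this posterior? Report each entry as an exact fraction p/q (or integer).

z = [1]

x̄ = F·x = [5, -6]
P̄ = F·P·Fᵀ + Q = [18 -21; -21 30]
S = H·P̄·Hᵀ + R = [8]
K = P̄·Hᵀ·S⁻¹ = [-3/8; 9/8]
x' − x̄ = [-3/4, 9/4] = K·y
y = (KᵀK)⁻¹·Kᵀ·(x' − x̄) = [2]
z = y + H·x̄ = [2] + [-1] = [1]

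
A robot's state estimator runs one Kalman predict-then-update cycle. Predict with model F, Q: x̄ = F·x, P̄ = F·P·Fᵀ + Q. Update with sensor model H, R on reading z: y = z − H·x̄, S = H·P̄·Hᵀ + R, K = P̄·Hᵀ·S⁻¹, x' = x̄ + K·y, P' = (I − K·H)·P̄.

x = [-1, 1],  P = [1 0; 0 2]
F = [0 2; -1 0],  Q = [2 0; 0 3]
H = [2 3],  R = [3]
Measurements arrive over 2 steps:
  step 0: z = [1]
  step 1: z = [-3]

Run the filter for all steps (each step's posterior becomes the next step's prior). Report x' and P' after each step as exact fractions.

step 0: x' = [38/79, 7/79], P' = [390/79 -240/79; -240/79 172/79]
step 1: x' = [-277/1252, -4219/5008], P' = [765/313 -1779/1252; -1779/1252 5691/5008]

step 0: x̄ = F·x = [2, 1]
step 0: P̄ = F·P·Fᵀ + Q = [10 0; 0 4]
step 0: y = z − H·x̄ = [-6]
step 0: S = H·P̄·Hᵀ + R = [79]
step 0: K = P̄·Hᵀ·S⁻¹ = [20/79; 12/79]
step 0: x' = x̄ + K·y = [38/79, 7/79]
step 0: P' = (I − K·H)·P̄ = [390/79 -240/79; -240/79 172/79]
step 1: x̄ = F·x = [14/79, -38/79]
step 1: P̄ = F·P·Fᵀ + Q = [846/79 480/79; 480/79 627/79]
step 1: y = z − H·x̄ = [-151/79]
step 1: S = H·P̄·Hᵀ + R = [15024/79]
step 1: K = P̄·Hᵀ·S⁻¹ = [261/1252; 947/5008]
step 1: x' = x̄ + K·y = [-277/1252, -4219/5008]
step 1: P' = (I − K·H)·P̄ = [765/313 -1779/1252; -1779/1252 5691/5008]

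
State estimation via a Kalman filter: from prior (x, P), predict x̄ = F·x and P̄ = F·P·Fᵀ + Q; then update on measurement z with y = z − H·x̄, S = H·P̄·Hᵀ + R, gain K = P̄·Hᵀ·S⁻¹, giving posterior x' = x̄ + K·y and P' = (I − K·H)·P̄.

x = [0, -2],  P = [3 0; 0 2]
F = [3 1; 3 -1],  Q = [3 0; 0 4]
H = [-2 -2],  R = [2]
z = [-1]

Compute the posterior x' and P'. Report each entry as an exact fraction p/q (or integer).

x̄ = F·x = [-2, 2]
P̄ = F·P·Fᵀ + Q = [32 25; 25 33]
y = z − H·x̄ = [-1]
S = H·P̄·Hᵀ + R = [462]
K = P̄·Hᵀ·S⁻¹ = [-19/77; -58/231]
x' = x̄ + K·y = [-135/77, 520/231]
P' = (I − K·H)·P̄ = [298/77 -279/77; -279/77 895/231]

x' = [-135/77, 520/231]
P' = [298/77 -279/77; -279/77 895/231]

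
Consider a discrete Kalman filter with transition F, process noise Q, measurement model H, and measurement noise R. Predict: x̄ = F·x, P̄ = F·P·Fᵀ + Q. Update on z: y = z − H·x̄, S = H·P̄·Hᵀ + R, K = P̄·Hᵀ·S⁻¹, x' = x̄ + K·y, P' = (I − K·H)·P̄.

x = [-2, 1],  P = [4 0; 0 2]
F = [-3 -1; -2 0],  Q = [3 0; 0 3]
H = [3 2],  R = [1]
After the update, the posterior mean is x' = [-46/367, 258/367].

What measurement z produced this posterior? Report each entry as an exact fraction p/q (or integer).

x̄ = F·x = [5, 4]
P̄ = F·P·Fᵀ + Q = [41 24; 24 19]
S = H·P̄·Hᵀ + R = [734]
K = P̄·Hᵀ·S⁻¹ = [171/734; 55/367]
x' − x̄ = [-1881/367, -1210/367] = K·y
y = (KᵀK)⁻¹·Kᵀ·(x' − x̄) = [-22]
z = y + H·x̄ = [-22] + [23] = [1]

z = [1]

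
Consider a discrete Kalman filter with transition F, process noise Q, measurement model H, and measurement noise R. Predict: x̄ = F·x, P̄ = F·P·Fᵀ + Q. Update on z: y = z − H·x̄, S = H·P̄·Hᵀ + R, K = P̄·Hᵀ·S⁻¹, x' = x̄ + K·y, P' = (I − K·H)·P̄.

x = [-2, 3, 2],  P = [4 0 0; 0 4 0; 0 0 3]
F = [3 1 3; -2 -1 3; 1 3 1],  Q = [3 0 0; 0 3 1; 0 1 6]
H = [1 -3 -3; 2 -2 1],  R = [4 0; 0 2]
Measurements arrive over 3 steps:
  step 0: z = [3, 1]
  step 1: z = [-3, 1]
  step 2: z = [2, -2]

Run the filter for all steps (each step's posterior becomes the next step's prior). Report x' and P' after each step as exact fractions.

step 0: x̄ = F·x = [3, 7, 9]
step 0: P̄ = F·P·Fᵀ + Q = [70 -1 33; -1 50 -10; 33 -10 49]
step 0: y = z − H·x̄ = [48, 0]
step 0: S = H·P̄·Hᵀ + R = [593 106; 106 711]
step 0: K = P̄·Hᵀ·S⁻¹ = [-37036/410387 106531/410387; -74159/410387 -53590/410387; -74034/410387 88959/410387]
step 0: x' = x̄ + K·y = [-546567/410387, -686923/410387, 139851/410387]
step 0: P' = (I − K·H)·P̄ = [9121229/410387 7039729/410387 -3949938/410387; 7039729/410387 5544031/410387 -3098576/410387; -3949938/410387 -3098576/410387 1880642/410387]
step 1: x̄ = F·x = [-1907071/410387, 2199610/410387, -2467485/410387]
step 1: P̄ = F·P·Fᵀ + Q = [58340065/410387 -90394086/410387 65349608/410387; -90394086/410387 154335514/410387 -106838887/410387; 65349608/410387 -106838887/410387 79107514/410387]
step 1: y = z − H·x̄ = [-127715/410387, 11091234/410387]
step 1: S = H·P̄·Hᵀ + R = [388135767/410387 881258659/410387; 881258659/410387 2342537272/410387]
step 1: K = P̄·Hᵀ·S⁻¹ = [-17227101726/323123482789 56526963667/323123482789; -48847844193/323123482789 -63875324748/323123482789; -61478967616/323123482789 81542634425/323123482789]
step 1: x' = x̄ + K·y = [31517853127/323123482789, 20780562719/323123482789, 280120663675/323123482789]
step 1: P' = (I − K·H)·P̄ = [1562943557247/323123482789 1185594613959/323123482789 -641643959242/323123482789; 1185594613959/323123482789 986422846997/323123482789 -526094183420/323123482789; -641643959242/323123482789 -526094183420/323123482789 394184820494/323123482789]
step 2: x̄ = F·x = [955696113125/323123482789, 756545722052/323123482789, 373980204959/323123482789]
step 2: P̄ = F·P·Fᵀ + Q = [11977360011911/323123482789 -14669325753554/323123482789 11575794224152/323123482789; -14669325753554/323123482789 27353901976058/323123482789 -17729037435529/323123482789; 11575794224152/323123482789 -17729037435529/323123482789 15447389562198/323123482789]
step 2: y = z − H·x̄ = [3082128633486/323123482789, -1418527952683/323123482789]
step 2: S = H·P̄·Hᵀ + R = [97919993124261/323123482789 148024485794661/323123482789; 148024485794661/323123482789 407992617146808/323123482789]
step 2: K = P̄·Hᵀ·S⁻¹ = [-319498211064066/6203127642062267 472367028280385/2658483275169543; -928552006441695/6203127642062267 -518788736311628/2658483275169543; -507948540248000/2658483275169543 666846032354635/2658483275169543]
step 2: x' = x̄ + K·y = [4483138084324444/2658483275169543, 4706079297663470/2658483275169543, -4695673443608512/2658483275169543]
step 2: P' = (I − K·H)·P̄ = [29681665011022561/6203127642062267 22492945502832089/6203127642062267 -5217025521888206/2658483275169543; 22492945502832089/6203127642062267 18714207650439355/6203127642062267 -4276495631817028/2658483275169543; -5217025521888206/2658483275169543 -4276495631817028/2658483275169543 3214751844851626/2658483275169543]

step 0: x' = [-546567/410387, -686923/410387, 139851/410387], P' = [9121229/410387 7039729/410387 -3949938/410387; 7039729/410387 5544031/410387 -3098576/410387; -3949938/410387 -3098576/410387 1880642/410387]
step 1: x' = [31517853127/323123482789, 20780562719/323123482789, 280120663675/323123482789], P' = [1562943557247/323123482789 1185594613959/323123482789 -641643959242/323123482789; 1185594613959/323123482789 986422846997/323123482789 -526094183420/323123482789; -641643959242/323123482789 -526094183420/323123482789 394184820494/323123482789]
step 2: x' = [4483138084324444/2658483275169543, 4706079297663470/2658483275169543, -4695673443608512/2658483275169543], P' = [29681665011022561/6203127642062267 22492945502832089/6203127642062267 -5217025521888206/2658483275169543; 22492945502832089/6203127642062267 18714207650439355/6203127642062267 -4276495631817028/2658483275169543; -5217025521888206/2658483275169543 -4276495631817028/2658483275169543 3214751844851626/2658483275169543]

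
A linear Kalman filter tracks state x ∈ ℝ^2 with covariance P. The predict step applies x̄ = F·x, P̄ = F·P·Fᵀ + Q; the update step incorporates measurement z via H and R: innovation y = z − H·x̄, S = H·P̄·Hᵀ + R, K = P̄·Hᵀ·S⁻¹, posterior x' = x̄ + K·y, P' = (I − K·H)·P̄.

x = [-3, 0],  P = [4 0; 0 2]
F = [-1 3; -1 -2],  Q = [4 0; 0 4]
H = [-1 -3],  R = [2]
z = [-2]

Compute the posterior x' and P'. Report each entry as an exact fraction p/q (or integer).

x' = [88/31, -7/31]
P' = [805/31 -268/31; -268/31 96/31]

x̄ = F·x = [3, 3]
P̄ = F·P·Fᵀ + Q = [26 -8; -8 16]
y = z − H·x̄ = [10]
S = H·P̄·Hᵀ + R = [124]
K = P̄·Hᵀ·S⁻¹ = [-1/62; -10/31]
x' = x̄ + K·y = [88/31, -7/31]
P' = (I − K·H)·P̄ = [805/31 -268/31; -268/31 96/31]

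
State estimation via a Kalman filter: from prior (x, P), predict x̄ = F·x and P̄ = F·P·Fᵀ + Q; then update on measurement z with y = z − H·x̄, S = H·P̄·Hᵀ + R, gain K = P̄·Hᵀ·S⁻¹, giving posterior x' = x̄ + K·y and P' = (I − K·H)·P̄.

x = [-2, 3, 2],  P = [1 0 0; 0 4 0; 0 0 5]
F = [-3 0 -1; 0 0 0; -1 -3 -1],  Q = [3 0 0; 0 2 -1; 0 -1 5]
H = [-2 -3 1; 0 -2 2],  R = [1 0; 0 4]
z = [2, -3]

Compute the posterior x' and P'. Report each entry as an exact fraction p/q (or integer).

x̄ = F·x = [4, 0, -9]
P̄ = F·P·Fᵀ + Q = [17 0 8; 0 2 -1; 8 -1 47]
y = z − H·x̄ = [19, 15]
S = H·P̄·Hᵀ + R = [108 82; 82 208]
K = P̄·Hᵀ·S⁻¹ = [-336/787 193/787; -241/3935 -37/7870; -40/787 379/787]
x' = x̄ + K·y = [-341/787, -9713/7870, -2158/787]
P' = (I − K·H)·P̄ = [1555/787 -1194/787 -808/787; -1194/787 6072/3935 1207/787; -808/787 1207/787 1965/787]

x' = [-341/787, -9713/7870, -2158/787]
P' = [1555/787 -1194/787 -808/787; -1194/787 6072/3935 1207/787; -808/787 1207/787 1965/787]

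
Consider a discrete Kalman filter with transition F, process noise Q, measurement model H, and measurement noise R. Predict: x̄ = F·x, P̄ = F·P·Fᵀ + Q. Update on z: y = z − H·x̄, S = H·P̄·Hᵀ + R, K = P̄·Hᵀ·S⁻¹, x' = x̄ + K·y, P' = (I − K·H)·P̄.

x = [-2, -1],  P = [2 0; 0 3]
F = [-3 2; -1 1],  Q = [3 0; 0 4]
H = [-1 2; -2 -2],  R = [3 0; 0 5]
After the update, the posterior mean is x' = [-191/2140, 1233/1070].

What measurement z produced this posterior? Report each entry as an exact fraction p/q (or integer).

z = [3, -2]

x̄ = F·x = [4, 1]
P̄ = F·P·Fᵀ + Q = [33 12; 12 9]
S = H·P̄·Hᵀ + R = [24 6; 6 269]
K = P̄·Hᵀ·S⁻¹ = [-627/2140 -351/1070; 311/1070 -87/535]
x' − x̄ = [-8751/2140, 163/1070] = K·y
y = (KᵀK)⁻¹·Kᵀ·(x' − x̄) = [5, 8]
z = y + H·x̄ = [5, 8] + [-2, -10] = [3, -2]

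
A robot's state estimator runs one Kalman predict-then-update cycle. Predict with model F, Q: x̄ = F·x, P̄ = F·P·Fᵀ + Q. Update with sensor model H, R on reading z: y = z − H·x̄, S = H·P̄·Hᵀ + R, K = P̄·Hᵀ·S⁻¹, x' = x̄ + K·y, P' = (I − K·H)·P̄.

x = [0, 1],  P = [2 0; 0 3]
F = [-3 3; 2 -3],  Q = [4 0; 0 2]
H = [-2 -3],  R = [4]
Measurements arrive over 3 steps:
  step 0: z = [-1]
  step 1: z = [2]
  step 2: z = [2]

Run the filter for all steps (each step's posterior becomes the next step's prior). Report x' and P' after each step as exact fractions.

step 0: x̄ = F·x = [3, -3]
step 0: P̄ = F·P·Fᵀ + Q = [49 -39; -39 37]
step 0: y = z − H·x̄ = [-4]
step 0: S = H·P̄·Hᵀ + R = [65]
step 0: K = P̄·Hᵀ·S⁻¹ = [19/65; -33/65]
step 0: x' = x̄ + K·y = [119/65, -63/65]
step 0: P' = (I − K·H)·P̄ = [2824/65 -1908/65; -1908/65 1316/65]
step 1: x̄ = F·x = [-42/5, 427/65]
step 1: P̄ = F·P·Fᵀ + Q = [5528/5 -4416/5; -4416/5 46166/65]
step 1: y = z − H·x̄ = [319/65]
step 1: S = H·P̄·Hᵀ + R = [14314/65]
step 1: K = P̄·Hᵀ·S⁻¹ = [14248/7157; -11841/7157]
step 1: x' = x̄ + K·y = [9806/7157, -11096/7157]
step 1: P' = (I − K·H)·P̄ = [1666456/7157 -1129968/7157; -1129968/7157 769100/7157]
step 2: x̄ = F·x = [-62706/7157, 52900/7157]
step 2: P̄ = F·P·Fᵀ + Q = [42288056/7157 -33870156/7157; -33870156/7157 27161654/7157]
step 2: y = z − H·x̄ = [47602/7157]
step 2: S = H·P̄·Hᵀ + R = [7193866/7157]
step 2: K = P̄·Hᵀ·S⁻¹ = [8517178/3596933; -6872325/3596933]
step 2: x' = x̄ + K·y = [25134194/3596933, -19122350/3596933]
step 2: P' = (I − K·H)·P̄ = [981229840/3596933 -665509464/3596933; -665509464/3596933 452836076/3596933]

step 0: x' = [119/65, -63/65], P' = [2824/65 -1908/65; -1908/65 1316/65]
step 1: x' = [9806/7157, -11096/7157], P' = [1666456/7157 -1129968/7157; -1129968/7157 769100/7157]
step 2: x' = [25134194/3596933, -19122350/3596933], P' = [981229840/3596933 -665509464/3596933; -665509464/3596933 452836076/3596933]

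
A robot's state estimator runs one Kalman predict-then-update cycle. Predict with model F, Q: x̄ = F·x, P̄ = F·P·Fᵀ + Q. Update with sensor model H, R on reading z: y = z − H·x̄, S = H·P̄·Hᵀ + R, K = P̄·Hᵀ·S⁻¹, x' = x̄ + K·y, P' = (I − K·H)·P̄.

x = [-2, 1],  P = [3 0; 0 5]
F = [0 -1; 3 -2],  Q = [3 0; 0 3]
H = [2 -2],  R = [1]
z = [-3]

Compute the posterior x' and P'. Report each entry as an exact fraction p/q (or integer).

x' = [-5/9, 8/9]
P' = [1208/153 1210/153; 1210/153 1250/153]

x̄ = F·x = [-1, -8]
P̄ = F·P·Fᵀ + Q = [8 10; 10 50]
y = z − H·x̄ = [-17]
S = H·P̄·Hᵀ + R = [153]
K = P̄·Hᵀ·S⁻¹ = [-4/153; -80/153]
x' = x̄ + K·y = [-5/9, 8/9]
P' = (I − K·H)·P̄ = [1208/153 1210/153; 1210/153 1250/153]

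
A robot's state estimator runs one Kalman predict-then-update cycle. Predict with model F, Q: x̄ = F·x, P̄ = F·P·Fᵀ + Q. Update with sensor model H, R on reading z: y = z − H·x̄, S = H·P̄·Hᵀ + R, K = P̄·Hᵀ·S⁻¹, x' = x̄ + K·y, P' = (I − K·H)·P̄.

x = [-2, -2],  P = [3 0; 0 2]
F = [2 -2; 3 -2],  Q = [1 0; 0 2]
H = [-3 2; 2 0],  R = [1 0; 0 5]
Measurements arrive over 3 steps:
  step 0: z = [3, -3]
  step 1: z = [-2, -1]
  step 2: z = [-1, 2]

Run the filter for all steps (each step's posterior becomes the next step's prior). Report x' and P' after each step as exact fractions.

step 0: x̄ = F·x = [0, -2]
step 0: P̄ = F·P·Fᵀ + Q = [21 26; 26 37]
step 0: y = z − H·x̄ = [7, -3]
step 0: S = H·P̄·Hᵀ + R = [26 -22; -22 89]
step 0: K = P̄·Hᵀ·S⁻¹ = [-11/366 85/183; 394/915 632/915]
step 0: x' = x̄ + K·y = [-587/366, -968/915]
step 0: P' = (I − K·H)·P̄ = [425/366 316/183; 316/183 2567/915]
step 1: x̄ = F·x = [-333/305, -4933/1830]
step 1: P̄ = F·P·Fᵀ + Q = [931/305 281/305; 281/305 5401/1830]
step 1: y = z − H·x̄ = [106/915, 361/305]
step 1: S = H·P̄·Hᵀ + R = [26738/915 -4462/305; -4462/305 5249/305]
step 1: K = P̄·Hᵀ·S⁻¹ = [-33465/264326 32659/132163; 37046/132163 45642/132163]
step 1: x' = x̄ + K·y = [-107579/132163, -595897/264326]
step 1: P' = (I − K·H)·P̄ = [163295/264326 114105/132163; 114105/132163 379361/264326]
step 2: x̄ = F·x = [380739/132163, 273160/132163]
step 2: P̄ = F·P·Fᵀ + Q = [304635/132163 107557/132163; 107557/132163 777231/264326]
step 2: y = z − H·x̄ = [463734/132163, -497152/132163]
step 2: S = H·P̄·Hᵀ + R = [3137656/132163 -1397582/132163; -1397582/132163 1879355/132163]
step 2: K = P̄·Hᵀ·S⁻¹ = [-3493955/29838412 3537533/14919206; 2184649/7459603 2478452/7459603]
step 2: x' = x̄ + K·y = [23542891/14919206, 13760234/7459603]
step 2: P' = (I − K·H)·P̄ = [17687665/29838412 6196130/7459603; 6196130/7459603 20773039/14919206]

step 0: x' = [-587/366, -968/915], P' = [425/366 316/183; 316/183 2567/915]
step 1: x' = [-107579/132163, -595897/264326], P' = [163295/264326 114105/132163; 114105/132163 379361/264326]
step 2: x' = [23542891/14919206, 13760234/7459603], P' = [17687665/29838412 6196130/7459603; 6196130/7459603 20773039/14919206]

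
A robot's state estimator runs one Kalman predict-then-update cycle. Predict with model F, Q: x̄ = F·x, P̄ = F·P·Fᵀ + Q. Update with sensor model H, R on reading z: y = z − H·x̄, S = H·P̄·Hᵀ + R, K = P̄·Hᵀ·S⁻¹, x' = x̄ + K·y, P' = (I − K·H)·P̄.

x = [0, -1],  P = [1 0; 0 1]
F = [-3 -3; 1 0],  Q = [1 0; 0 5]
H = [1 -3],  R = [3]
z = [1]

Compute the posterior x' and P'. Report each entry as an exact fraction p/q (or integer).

x' = [113/47, 21/47]
P' = [501/47 153/47; 153/47 123/94]

x̄ = F·x = [3, 0]
P̄ = F·P·Fᵀ + Q = [19 -3; -3 6]
y = z − H·x̄ = [-2]
S = H·P̄·Hᵀ + R = [94]
K = P̄·Hᵀ·S⁻¹ = [14/47; -21/94]
x' = x̄ + K·y = [113/47, 21/47]
P' = (I − K·H)·P̄ = [501/47 153/47; 153/47 123/94]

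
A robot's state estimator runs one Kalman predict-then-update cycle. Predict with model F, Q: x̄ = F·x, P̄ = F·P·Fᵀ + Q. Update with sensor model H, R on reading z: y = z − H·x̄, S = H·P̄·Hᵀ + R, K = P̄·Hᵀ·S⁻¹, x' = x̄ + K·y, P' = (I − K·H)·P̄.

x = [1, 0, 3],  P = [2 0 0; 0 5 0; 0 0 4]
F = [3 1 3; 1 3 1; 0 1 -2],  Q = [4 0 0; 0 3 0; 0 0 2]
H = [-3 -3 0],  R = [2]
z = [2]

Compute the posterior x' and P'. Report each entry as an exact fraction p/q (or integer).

x' = [5388/1649, -6454/1649, -8094/1649]
P' = [20943/1649 -20751/1649 -20963/1649; -20751/1649 20925/1649 20939/1649; -20963/1649 20939/1649 36631/1649]

x̄ = F·x = [12, 4, -6]
P̄ = F·P·Fᵀ + Q = [63 33 -19; 33 54 7; -19 7 23]
y = z − H·x̄ = [50]
S = H·P̄·Hᵀ + R = [1649]
K = P̄·Hᵀ·S⁻¹ = [-288/1649; -261/1649; 36/1649]
x' = x̄ + K·y = [5388/1649, -6454/1649, -8094/1649]
P' = (I − K·H)·P̄ = [20943/1649 -20751/1649 -20963/1649; -20751/1649 20925/1649 20939/1649; -20963/1649 20939/1649 36631/1649]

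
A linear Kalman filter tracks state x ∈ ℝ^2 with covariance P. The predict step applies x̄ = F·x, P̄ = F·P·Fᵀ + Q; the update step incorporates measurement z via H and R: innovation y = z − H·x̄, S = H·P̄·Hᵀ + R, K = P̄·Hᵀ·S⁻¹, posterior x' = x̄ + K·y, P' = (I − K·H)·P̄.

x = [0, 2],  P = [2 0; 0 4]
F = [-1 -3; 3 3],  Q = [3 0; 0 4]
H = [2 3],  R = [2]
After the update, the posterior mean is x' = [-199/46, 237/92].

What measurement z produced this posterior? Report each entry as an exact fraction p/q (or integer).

z = [-1]

x̄ = F·x = [-6, 6]
P̄ = F·P·Fᵀ + Q = [41 -42; -42 58]
S = H·P̄·Hᵀ + R = [184]
K = P̄·Hᵀ·S⁻¹ = [-11/46; 45/92]
x' − x̄ = [77/46, -315/92] = K·y
y = (KᵀK)⁻¹·Kᵀ·(x' − x̄) = [-7]
z = y + H·x̄ = [-7] + [6] = [-1]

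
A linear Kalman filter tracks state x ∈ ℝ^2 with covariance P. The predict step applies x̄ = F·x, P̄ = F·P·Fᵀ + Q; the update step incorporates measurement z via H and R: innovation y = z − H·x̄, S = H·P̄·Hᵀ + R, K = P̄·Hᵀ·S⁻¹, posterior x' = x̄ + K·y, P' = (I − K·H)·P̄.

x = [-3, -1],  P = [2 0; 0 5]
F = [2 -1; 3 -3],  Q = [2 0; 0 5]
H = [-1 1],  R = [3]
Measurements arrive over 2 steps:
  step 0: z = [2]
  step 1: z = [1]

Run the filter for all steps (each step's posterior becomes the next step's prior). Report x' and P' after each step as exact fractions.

step 0: x' = [-31/8, -69/32], P' = [21/2 93/8; 93/8 495/32]
step 1: x' = [-6569/1148, -5475/1148], P' = [12743/1148 11957/1148; 11957/1148 14327/1148]

step 0: x̄ = F·x = [-5, -6]
step 0: P̄ = F·P·Fᵀ + Q = [15 27; 27 68]
step 0: y = z − H·x̄ = [3]
step 0: S = H·P̄·Hᵀ + R = [32]
step 0: K = P̄·Hᵀ·S⁻¹ = [3/8; 41/32]
step 0: x' = x̄ + K·y = [-31/8, -69/32]
step 0: P' = (I − K·H)·P̄ = [21/2 93/8; 93/8 495/32]
step 1: x̄ = F·x = [-179/32, -165/32]
step 1: P̄ = F·P·Fᵀ + Q = [415/32 153/32; 153/32 943/32]
step 1: y = z − H·x̄ = [9/16]
step 1: S = H·P̄·Hᵀ + R = [287/8]
step 1: K = P̄·Hᵀ·S⁻¹ = [-131/574; 395/574]
step 1: x' = x̄ + K·y = [-6569/1148, -5475/1148]
step 1: P' = (I − K·H)·P̄ = [12743/1148 11957/1148; 11957/1148 14327/1148]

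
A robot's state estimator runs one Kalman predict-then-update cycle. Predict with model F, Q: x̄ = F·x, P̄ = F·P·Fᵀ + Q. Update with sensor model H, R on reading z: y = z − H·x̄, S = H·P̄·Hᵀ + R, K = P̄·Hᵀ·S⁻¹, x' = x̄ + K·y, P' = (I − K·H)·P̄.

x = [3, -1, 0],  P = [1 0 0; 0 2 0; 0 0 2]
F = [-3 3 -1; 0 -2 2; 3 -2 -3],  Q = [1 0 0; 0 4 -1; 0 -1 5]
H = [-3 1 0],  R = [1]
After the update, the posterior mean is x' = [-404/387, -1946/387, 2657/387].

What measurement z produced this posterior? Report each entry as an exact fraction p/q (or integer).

z = [-2]

x̄ = F·x = [-12, 2, 11]
P̄ = F·P·Fᵀ + Q = [30 -16 -15; -16 20 -5; -15 -5 40]
S = H·P̄·Hᵀ + R = [387]
K = P̄·Hᵀ·S⁻¹ = [-106/387; 68/387; 40/387]
x' − x̄ = [4240/387, -2720/387, -1600/387] = K·y
y = (KᵀK)⁻¹·Kᵀ·(x' − x̄) = [-40]
z = y + H·x̄ = [-40] + [38] = [-2]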